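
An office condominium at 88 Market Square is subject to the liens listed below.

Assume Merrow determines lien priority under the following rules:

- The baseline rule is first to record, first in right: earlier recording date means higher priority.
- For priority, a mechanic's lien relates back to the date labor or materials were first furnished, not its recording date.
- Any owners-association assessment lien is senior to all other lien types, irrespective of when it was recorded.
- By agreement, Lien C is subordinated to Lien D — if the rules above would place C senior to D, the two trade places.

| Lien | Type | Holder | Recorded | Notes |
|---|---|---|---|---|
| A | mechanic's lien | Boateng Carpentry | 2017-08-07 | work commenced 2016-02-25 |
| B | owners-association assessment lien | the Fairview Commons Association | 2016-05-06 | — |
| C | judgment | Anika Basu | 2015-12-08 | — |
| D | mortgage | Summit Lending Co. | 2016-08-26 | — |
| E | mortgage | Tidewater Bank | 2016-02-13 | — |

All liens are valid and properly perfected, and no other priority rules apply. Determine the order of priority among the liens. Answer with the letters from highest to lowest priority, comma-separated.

B, D, E, A, C

Adjusting effective dates: A relates back to 2016-02-25 (work commenced).
B is an owners-association assessment lien, so it outranks all other liens regardless of date.
Remaining liens by effective date: C (2015-12-08), E (2016-02-13), A (2016-02-25), D (2016-08-26).
C would otherwise be senior to D, so under the subordination agreement C and D exchange positions.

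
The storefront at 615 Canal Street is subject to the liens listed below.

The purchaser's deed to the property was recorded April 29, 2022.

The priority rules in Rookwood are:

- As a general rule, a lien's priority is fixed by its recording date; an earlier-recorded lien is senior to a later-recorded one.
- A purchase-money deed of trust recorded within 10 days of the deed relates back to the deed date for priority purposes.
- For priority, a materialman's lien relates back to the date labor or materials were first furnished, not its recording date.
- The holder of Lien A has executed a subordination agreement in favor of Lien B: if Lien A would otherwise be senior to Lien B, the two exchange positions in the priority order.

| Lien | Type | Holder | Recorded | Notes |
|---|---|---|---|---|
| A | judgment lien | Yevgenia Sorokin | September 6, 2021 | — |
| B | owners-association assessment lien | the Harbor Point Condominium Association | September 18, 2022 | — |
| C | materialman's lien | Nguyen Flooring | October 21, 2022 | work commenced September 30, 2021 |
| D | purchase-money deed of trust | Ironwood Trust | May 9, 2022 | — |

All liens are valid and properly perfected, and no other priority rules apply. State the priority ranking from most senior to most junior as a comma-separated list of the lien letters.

First, effective dates: C relates back to September 30, 2021 (work commenced); D was recorded within the 10-day window, so its effective date is the deed date April 29, 2022.
By effective date: A (September 6, 2021), C (September 30, 2021), D (April 29, 2022), B (September 18, 2022).
The subordination applies — A was senior to B — so A and B swap.

B, C, D, A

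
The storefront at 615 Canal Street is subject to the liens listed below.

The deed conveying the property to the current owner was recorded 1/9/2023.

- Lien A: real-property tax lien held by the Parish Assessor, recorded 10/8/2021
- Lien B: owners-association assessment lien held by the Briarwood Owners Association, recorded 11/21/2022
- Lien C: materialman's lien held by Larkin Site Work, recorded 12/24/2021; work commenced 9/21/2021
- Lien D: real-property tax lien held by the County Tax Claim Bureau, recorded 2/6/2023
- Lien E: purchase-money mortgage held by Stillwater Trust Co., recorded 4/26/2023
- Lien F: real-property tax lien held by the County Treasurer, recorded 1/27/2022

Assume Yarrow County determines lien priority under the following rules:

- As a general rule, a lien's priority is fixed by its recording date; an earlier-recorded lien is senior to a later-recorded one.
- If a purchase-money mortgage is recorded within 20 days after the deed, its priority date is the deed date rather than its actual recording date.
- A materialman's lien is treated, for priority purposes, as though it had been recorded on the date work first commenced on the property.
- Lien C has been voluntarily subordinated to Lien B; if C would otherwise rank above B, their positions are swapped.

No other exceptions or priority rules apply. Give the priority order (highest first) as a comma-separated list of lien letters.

B, A, F, C, D, E

Effective dates after the stated exceptions: C's effective date is 9/21/2021, when work began; E missed the 20-day window (107 days after the deed), so its recording date stands.
Ordering by effective date: C (9/21/2021), A (10/8/2021), F (1/27/2022), B (11/21/2022), D (2/6/2023), E (4/26/2023).
C would otherwise be senior to B, so under the subordination agreement C and B exchange positions.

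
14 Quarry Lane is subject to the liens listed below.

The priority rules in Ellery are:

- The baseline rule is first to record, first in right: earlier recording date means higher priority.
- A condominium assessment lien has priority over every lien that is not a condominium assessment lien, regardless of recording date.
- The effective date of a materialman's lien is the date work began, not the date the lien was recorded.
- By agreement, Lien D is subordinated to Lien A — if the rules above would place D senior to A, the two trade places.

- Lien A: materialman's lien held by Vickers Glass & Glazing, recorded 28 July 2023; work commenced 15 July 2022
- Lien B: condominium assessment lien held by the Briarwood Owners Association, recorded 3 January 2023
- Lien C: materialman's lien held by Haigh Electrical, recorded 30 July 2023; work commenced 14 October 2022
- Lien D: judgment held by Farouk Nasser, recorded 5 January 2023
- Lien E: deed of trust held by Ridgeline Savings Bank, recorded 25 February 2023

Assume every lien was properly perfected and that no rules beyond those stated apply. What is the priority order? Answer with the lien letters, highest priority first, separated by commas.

B, A, C, D, E

Adjusting effective dates: A's effective date is 15 July 2022, when work began; C's effective date is 14 October 2022, when work began.
As a condominium assessment lien, B is senior to every other lien.
The other liens, earliest effective date first: A (15 July 2022), C (14 October 2022), D (5 January 2023), E (25 February 2023).
Since D is not senior to A, the subordination leaves the order unchanged.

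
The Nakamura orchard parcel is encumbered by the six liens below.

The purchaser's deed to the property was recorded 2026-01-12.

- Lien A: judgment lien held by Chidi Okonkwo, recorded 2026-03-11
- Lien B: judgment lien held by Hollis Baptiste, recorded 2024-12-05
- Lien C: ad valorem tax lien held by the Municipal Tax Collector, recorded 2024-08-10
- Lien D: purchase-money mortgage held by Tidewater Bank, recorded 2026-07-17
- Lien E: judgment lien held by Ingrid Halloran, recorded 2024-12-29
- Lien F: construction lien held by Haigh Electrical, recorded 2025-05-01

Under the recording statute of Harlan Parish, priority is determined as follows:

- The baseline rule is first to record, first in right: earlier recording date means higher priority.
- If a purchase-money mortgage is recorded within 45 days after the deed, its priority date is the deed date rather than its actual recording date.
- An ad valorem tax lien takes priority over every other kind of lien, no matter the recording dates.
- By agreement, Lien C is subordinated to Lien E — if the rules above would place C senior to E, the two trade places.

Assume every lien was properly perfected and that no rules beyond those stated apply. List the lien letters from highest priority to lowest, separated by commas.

Adjusting effective dates: D was recorded 186 days after the deed — beyond 45 days — so no relation-back applies.
C is an ad valorem tax lien and takes priority over every other lien.
The other liens, earliest effective date first: B (2024-12-05), E (2024-12-29), F (2025-05-01), A (2026-03-11), D (2026-07-17).
The subordination applies — C was senior to E — so C and E swap.

E, B, C, F, A, D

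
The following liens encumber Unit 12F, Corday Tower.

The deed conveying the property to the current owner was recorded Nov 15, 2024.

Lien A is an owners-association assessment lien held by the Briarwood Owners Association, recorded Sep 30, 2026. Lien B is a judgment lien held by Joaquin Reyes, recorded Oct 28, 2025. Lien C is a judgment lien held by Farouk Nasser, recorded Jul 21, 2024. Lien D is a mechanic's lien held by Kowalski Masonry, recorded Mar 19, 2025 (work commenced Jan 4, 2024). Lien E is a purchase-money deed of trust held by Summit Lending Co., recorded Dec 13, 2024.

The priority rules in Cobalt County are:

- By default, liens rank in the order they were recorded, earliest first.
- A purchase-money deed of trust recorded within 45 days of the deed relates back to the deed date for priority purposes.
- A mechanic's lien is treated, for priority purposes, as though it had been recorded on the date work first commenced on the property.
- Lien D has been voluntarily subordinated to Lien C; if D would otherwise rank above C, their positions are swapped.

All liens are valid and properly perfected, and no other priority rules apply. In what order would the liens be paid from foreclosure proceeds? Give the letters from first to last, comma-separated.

C, D, E, B, A

Effective dates after the stated exceptions: D relates back to Jan 4, 2024 (work commenced); E was recorded within the 45-day window, so its effective date is the deed date Nov 15, 2024.
By effective date: D (Jan 4, 2024), C (Jul 21, 2024), E (Nov 15, 2024), B (Oct 28, 2025), A (Sep 30, 2026).
Because D would otherwise rank above C, the subordination swaps them.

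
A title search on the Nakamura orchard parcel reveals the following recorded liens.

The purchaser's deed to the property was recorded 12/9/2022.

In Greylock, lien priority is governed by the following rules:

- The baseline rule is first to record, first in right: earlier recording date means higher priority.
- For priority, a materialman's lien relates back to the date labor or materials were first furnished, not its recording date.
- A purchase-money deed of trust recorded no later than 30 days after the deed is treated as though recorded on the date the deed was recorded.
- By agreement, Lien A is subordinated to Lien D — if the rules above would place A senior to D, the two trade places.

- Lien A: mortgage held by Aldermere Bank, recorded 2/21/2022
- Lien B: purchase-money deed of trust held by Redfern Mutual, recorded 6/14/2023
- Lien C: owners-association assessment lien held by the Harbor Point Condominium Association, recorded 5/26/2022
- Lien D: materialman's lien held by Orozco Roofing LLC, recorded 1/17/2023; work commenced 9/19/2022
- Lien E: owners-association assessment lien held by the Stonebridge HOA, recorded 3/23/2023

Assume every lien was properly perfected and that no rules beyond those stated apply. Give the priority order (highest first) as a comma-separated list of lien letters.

Effective dates after the stated exceptions: B was recorded 187 days after the deed — beyond 30 days — so no relation-back applies; D relates back to 9/19/2022 (work commenced).
Ordering by effective date: A (2/21/2022), C (5/26/2022), D (9/19/2022), E (3/23/2023), B (6/14/2023).
The subordination applies — A was senior to D — so A and D swap.

D, C, A, E, B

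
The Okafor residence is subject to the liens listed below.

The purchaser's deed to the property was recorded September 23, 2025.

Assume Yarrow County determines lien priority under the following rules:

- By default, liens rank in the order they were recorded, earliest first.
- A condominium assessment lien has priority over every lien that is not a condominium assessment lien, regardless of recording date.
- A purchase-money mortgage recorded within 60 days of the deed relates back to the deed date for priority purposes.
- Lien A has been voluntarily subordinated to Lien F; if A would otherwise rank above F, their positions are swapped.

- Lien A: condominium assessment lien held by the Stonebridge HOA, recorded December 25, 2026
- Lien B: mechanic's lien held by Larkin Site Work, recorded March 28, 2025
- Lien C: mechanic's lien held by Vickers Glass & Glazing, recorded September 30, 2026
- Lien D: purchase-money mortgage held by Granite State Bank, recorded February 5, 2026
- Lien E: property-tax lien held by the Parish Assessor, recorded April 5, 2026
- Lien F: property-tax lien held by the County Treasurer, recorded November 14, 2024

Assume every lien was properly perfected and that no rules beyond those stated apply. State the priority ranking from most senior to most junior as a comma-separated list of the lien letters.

Effective dates: D was recorded 135 days after the deed — beyond 60 days — so no relation-back applies.
A is a condominium assessment lien, so it outranks all other liens regardless of date.
The other liens, earliest effective date first: F (November 14, 2024), B (March 28, 2025), D (February 5, 2026), E (April 5, 2026), C (September 30, 2026).
A would otherwise be senior to F, so under the subordination agreement A and F exchange positions.

F, A, B, D, E, C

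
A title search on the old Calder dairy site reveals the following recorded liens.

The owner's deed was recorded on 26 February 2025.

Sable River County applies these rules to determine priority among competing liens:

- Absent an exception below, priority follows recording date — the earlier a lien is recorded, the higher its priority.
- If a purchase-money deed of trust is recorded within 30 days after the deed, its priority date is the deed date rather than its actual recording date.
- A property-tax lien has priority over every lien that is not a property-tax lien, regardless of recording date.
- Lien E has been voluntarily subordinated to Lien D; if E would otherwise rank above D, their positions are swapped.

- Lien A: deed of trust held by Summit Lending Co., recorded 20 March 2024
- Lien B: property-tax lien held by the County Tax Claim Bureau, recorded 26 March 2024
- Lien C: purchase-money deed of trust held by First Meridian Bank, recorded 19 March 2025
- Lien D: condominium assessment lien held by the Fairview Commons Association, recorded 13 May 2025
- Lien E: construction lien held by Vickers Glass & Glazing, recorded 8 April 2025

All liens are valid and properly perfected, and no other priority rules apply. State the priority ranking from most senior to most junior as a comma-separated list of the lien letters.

Effective dates: C's effective date is the deed date, 26 February 2025.
B is a property-tax lien, so it outranks all other liens regardless of date.
Among the remaining liens, by effective date: A (20 March 2024), C (26 February 2025), E (8 April 2025), D (13 May 2025).
Because E would otherwise rank above D, the subordination swaps them.

B, A, C, D, E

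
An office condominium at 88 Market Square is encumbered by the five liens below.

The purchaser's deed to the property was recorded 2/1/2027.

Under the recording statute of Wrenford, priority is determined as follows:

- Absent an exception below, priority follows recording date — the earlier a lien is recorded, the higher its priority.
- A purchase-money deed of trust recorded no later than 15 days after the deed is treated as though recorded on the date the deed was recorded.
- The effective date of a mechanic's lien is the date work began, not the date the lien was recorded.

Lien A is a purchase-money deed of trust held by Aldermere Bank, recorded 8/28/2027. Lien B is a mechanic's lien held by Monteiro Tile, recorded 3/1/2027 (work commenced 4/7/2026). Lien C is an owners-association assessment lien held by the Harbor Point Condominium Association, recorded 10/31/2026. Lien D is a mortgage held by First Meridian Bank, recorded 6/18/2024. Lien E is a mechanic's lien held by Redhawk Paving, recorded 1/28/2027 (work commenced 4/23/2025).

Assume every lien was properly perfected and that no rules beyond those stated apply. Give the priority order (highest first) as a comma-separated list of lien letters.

D, E, B, C, A

First, effective dates: A was recorded 208 days after the deed, outside the 15-day window, so it keeps its recording date; B relates back to 4/7/2026 (work commenced); E relates back to 4/23/2025 (work commenced).
Ordering by effective date: D (6/18/2024), E (4/23/2025), B (4/7/2026), C (10/31/2026), A (8/28/2027).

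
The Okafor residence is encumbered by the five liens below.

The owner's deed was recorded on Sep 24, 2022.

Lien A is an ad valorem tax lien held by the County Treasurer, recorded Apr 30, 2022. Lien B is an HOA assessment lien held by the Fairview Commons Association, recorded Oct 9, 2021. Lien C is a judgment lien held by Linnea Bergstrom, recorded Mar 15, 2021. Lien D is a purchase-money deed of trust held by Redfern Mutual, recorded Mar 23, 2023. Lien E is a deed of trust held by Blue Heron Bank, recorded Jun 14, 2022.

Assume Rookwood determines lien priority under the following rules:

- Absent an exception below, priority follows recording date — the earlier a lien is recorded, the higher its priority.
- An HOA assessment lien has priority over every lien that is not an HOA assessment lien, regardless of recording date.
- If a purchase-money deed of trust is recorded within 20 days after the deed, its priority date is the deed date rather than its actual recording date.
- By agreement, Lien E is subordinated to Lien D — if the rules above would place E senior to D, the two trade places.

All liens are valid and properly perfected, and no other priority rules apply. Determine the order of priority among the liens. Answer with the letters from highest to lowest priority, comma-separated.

First, effective dates: D was recorded 180 days after the deed, outside the 20-day window, so it keeps its recording date.
B, as an HOA assessment lien, has superpriority and ranks first.
Among the remaining liens, by effective date: C (Mar 15, 2021), A (Apr 30, 2022), E (Jun 14, 2022), D (Mar 23, 2023).
The subordination applies — E was senior to D — so E and D swap.

B, C, A, D, E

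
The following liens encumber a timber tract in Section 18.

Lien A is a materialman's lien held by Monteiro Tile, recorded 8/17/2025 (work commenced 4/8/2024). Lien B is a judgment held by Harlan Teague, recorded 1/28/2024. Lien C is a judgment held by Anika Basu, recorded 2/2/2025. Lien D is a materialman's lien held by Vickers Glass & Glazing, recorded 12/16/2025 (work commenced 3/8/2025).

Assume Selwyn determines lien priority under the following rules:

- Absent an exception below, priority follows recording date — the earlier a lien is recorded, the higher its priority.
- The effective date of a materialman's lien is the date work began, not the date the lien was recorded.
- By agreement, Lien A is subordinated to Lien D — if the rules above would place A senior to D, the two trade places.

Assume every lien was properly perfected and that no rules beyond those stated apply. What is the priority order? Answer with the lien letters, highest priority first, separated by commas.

B, D, C, A

Effective dates after the stated exceptions: A is treated as recorded 4/8/2024, the work-commencement date; D is treated as recorded 3/8/2025, the work-commencement date.
Sorted by effective date: B (1/28/2024), A (4/8/2024), C (2/2/2025), D (3/8/2025).
Because A would otherwise rank above D, the subordination swaps them.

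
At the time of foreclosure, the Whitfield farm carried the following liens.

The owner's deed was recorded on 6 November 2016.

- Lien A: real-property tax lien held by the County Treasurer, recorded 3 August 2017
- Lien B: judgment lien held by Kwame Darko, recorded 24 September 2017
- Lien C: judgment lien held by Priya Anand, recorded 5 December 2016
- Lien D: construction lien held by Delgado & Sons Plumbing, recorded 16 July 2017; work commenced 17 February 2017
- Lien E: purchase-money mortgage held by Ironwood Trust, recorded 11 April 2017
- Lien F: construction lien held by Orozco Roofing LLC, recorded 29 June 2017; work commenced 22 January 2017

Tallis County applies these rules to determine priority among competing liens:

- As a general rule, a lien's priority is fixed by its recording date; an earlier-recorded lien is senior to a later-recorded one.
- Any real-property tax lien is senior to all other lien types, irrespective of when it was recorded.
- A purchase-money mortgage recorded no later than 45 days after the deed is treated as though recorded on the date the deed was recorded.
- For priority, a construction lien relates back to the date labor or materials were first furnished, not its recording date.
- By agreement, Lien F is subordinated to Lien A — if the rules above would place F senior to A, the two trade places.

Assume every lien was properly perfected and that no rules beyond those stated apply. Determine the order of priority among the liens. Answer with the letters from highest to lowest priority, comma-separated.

Adjusting effective dates: D relates back to 17 February 2017 (work commenced); E was recorded 156 days after the deed — beyond 45 days — so no relation-back applies; F relates back to 22 January 2017 (work commenced).
A is a real-property tax lien and takes priority over every other lien.
Ordering the rest by effective date: C (5 December 2016), F (22 January 2017), D (17 February 2017), E (11 April 2017), B (24 September 2017).
Since F is not senior to A, the subordination leaves the order unchanged.

A, C, F, D, E, B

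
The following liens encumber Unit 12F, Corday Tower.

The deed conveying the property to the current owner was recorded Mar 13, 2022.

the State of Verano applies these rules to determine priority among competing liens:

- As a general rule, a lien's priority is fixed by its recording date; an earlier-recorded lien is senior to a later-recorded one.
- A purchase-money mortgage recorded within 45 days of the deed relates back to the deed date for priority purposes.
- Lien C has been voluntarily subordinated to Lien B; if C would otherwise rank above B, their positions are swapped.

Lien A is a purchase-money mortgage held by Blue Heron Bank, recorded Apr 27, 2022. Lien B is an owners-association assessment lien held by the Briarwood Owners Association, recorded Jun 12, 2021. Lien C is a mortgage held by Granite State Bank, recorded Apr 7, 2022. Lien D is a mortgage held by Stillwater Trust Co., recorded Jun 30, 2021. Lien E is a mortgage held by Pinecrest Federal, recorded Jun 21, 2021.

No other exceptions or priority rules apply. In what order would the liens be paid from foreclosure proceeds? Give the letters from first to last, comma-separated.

Effective dates after the stated exceptions: A's effective date is the deed date, Mar 13, 2022.
By effective date: B (Jun 12, 2021), E (Jun 21, 2021), D (Jun 30, 2021), A (Mar 13, 2022), C (Apr 7, 2022).
Since C is not senior to B, the subordination leaves the order unchanged.

B, E, D, A, C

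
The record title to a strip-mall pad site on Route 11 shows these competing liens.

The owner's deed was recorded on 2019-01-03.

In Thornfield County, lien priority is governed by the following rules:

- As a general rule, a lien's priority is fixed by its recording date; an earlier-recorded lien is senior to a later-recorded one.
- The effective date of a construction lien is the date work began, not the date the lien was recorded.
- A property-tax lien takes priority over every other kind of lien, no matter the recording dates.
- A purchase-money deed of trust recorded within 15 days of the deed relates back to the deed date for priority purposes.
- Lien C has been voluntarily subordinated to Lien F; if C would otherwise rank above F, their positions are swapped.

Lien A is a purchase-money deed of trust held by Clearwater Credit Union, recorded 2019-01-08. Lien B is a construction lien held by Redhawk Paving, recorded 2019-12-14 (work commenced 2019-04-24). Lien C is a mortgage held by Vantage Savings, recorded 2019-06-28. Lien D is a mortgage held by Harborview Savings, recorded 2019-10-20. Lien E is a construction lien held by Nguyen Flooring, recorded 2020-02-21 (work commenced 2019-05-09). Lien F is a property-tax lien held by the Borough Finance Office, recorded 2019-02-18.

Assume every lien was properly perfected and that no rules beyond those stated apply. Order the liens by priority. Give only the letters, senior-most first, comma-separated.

F, A, B, E, C, D

Effective dates after the stated exceptions: A's effective date is the deed date, 2019-01-03; B is treated as recorded 2019-04-24, the work-commencement date; E relates back to 2019-05-09 (work commenced).
F, as a property-tax lien, has superpriority and ranks first.
Among the remaining liens, by effective date: A (2019-01-03), B (2019-04-24), E (2019-05-09), C (2019-06-28), D (2019-10-20).
C is already junior to F, so the subordination agreement changes nothing.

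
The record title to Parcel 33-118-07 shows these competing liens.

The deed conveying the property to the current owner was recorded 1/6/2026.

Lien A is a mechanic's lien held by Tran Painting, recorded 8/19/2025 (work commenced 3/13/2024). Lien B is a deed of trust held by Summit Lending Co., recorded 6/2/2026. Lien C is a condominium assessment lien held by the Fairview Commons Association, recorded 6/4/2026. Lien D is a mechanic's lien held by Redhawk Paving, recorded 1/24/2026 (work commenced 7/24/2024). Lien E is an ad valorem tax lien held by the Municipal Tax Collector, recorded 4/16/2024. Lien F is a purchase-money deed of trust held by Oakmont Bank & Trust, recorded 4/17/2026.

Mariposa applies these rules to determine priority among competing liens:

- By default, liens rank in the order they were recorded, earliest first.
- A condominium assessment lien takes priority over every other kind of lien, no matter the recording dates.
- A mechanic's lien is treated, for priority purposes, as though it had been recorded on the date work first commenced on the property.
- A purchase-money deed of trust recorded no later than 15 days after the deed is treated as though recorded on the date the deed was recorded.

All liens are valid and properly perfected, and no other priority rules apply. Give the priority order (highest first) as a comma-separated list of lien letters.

Effective dates: A relates back to 3/13/2024 (work commenced); D's effective date is 7/24/2024, when work began; F missed the 15-day window (101 days after the deed), so its recording date stands.
C is a condominium assessment lien and takes priority over every other lien.
The other liens, earliest effective date first: A (3/13/2024), E (4/16/2024), D (7/24/2024), F (4/17/2026), B (6/2/2026).

C, A, E, D, F, B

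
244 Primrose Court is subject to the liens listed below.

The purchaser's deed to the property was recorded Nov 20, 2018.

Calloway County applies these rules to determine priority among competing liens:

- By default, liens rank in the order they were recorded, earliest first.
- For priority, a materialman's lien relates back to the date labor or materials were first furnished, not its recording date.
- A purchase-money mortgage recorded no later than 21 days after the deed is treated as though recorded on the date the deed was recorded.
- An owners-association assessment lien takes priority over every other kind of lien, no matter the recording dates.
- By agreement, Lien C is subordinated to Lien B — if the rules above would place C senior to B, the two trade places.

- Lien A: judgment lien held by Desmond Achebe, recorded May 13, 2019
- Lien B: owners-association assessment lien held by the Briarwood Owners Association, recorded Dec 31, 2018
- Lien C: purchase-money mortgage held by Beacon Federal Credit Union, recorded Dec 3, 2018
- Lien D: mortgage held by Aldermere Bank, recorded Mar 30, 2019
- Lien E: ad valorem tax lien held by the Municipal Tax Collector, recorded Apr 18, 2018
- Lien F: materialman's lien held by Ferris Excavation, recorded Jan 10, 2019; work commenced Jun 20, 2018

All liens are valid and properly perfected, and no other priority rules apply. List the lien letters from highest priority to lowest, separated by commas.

B, E, F, C, D, A

Effective dates: C was recorded within the 21-day window, so its effective date is the deed date Nov 20, 2018; F relates back to Jun 20, 2018 (work commenced).
B is an owners-association assessment lien, so it outranks all other liens regardless of date.
The other liens, earliest effective date first: E (Apr 18, 2018), F (Jun 20, 2018), C (Nov 20, 2018), D (Mar 30, 2019), A (May 13, 2019).
Since C is not senior to B, the subordination leaves the order unchanged.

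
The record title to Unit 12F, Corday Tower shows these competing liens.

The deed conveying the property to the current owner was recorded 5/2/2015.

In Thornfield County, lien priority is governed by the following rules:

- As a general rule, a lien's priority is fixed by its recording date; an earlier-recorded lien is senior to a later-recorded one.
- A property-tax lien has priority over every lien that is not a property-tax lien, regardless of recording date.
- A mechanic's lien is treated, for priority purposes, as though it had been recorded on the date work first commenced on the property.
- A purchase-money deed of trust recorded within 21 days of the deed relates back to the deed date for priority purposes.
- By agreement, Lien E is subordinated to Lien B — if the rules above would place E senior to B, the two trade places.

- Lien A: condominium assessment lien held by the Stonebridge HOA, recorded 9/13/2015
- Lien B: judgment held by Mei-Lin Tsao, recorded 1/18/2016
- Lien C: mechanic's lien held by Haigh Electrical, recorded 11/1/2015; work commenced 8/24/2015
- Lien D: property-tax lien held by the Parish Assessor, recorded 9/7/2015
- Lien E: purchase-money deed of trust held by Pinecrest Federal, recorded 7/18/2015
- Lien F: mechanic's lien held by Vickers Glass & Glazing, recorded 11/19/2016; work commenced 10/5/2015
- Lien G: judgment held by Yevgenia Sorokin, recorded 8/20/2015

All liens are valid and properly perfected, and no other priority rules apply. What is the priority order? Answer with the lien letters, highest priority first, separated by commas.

Adjusting effective dates: C's effective date is 8/24/2015, when work began; E was recorded 77 days after the deed, outside the 21-day window, so it keeps its recording date; F's effective date is 10/5/2015, when work began.
D, as a property-tax lien, has superpriority and ranks first.
Ordering the rest by effective date: E (7/18/2015), G (8/20/2015), C (8/24/2015), A (9/13/2015), F (10/5/2015), B (1/18/2016).
E is senior to B before the subordination, so the two trade places.

D, B, G, C, A, F, E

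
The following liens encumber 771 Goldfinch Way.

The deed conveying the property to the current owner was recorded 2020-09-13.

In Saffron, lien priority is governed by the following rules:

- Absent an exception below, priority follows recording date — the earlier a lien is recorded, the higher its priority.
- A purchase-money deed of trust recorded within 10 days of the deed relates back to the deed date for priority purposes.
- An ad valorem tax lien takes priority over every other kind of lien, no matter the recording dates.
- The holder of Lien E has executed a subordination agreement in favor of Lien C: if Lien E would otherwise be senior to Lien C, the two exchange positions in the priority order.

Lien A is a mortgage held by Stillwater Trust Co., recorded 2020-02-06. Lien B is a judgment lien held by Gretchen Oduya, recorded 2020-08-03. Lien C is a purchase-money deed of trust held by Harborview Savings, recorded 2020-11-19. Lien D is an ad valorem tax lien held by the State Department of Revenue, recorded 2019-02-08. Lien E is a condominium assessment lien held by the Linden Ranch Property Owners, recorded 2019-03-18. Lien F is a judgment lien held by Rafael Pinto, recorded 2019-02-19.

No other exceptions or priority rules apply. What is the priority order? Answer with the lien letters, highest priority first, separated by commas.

Adjusting effective dates: C missed the 10-day window (67 days after the deed), so its recording date stands.
D, as an ad valorem tax lien, has superpriority and ranks first.
Ordering the rest by effective date: F (2019-02-19), E (2019-03-18), A (2020-02-06), B (2020-08-03), C (2020-11-19).
The subordination applies — E was senior to C — so E and C swap.

D, F, C, A, B, E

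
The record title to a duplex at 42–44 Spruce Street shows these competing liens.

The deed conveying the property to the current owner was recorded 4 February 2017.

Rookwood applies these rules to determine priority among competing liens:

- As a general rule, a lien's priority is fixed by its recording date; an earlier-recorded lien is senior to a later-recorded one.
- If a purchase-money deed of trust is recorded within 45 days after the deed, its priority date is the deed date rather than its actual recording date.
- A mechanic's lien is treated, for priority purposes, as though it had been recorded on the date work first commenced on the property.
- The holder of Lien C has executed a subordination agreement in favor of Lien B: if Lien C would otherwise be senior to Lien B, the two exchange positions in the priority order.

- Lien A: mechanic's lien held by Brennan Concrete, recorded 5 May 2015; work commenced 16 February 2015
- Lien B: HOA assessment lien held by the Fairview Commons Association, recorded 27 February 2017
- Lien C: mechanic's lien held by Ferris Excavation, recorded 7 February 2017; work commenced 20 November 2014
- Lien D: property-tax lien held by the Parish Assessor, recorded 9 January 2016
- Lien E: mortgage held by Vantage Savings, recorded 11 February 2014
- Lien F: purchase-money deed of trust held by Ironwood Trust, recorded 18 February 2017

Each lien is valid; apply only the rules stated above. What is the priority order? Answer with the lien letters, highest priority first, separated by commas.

E, B, A, D, F, C

Effective dates: A is treated as recorded 16 February 2015, the work-commencement date; C is treated as recorded 20 November 2014, the work-commencement date; F's effective date is the deed date, 4 February 2017.
Sorted by effective date: E (11 February 2014), C (20 November 2014), A (16 February 2015), D (9 January 2016), F (4 February 2017), B (27 February 2017).
C is senior to B before the subordination, so the two trade places.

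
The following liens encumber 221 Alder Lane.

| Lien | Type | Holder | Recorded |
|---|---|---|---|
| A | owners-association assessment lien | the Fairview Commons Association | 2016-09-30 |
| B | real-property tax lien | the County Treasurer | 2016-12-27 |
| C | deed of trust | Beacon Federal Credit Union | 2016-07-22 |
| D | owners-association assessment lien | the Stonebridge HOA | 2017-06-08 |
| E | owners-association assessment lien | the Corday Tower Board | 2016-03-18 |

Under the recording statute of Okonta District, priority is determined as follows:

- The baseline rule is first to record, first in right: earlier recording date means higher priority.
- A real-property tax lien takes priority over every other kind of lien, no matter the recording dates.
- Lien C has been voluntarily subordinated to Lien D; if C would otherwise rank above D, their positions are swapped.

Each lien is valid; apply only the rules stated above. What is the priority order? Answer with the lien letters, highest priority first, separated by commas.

B, E, D, A, C

B is a real-property tax lien and takes priority over every other lien.
Remaining liens by effective date: E (2016-03-18), C (2016-07-22), A (2016-09-30), D (2017-06-08).
C is senior to D before the subordination, so the two trade places.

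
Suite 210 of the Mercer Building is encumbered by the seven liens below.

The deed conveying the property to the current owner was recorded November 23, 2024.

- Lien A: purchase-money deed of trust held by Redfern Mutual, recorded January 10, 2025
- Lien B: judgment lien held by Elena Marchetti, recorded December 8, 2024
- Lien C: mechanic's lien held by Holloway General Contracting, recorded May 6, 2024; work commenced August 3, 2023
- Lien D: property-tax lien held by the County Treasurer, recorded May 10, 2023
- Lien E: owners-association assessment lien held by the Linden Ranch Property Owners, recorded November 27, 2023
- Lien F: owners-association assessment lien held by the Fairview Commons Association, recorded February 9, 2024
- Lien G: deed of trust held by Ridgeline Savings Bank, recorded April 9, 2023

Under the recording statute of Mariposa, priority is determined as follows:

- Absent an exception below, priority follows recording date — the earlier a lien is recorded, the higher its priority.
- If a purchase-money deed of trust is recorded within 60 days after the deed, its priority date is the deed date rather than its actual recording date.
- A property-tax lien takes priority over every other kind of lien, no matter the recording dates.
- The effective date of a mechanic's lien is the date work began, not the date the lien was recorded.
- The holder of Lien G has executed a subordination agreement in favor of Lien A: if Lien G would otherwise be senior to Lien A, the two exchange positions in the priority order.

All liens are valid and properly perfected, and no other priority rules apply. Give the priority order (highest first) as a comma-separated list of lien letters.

D, A, C, E, F, G, B

Effective dates after the stated exceptions: A was recorded within the 60-day window, so its effective date is the deed date November 23, 2024; C is treated as recorded August 3, 2023, the work-commencement date.
D is a property-tax lien and takes priority over every other lien.
Remaining liens by effective date: G (April 9, 2023), C (August 3, 2023), E (November 27, 2023), F (February 9, 2024), A (November 23, 2024), B (December 8, 2024).
G would otherwise be senior to A, so under the subordination agreement G and A exchange positions.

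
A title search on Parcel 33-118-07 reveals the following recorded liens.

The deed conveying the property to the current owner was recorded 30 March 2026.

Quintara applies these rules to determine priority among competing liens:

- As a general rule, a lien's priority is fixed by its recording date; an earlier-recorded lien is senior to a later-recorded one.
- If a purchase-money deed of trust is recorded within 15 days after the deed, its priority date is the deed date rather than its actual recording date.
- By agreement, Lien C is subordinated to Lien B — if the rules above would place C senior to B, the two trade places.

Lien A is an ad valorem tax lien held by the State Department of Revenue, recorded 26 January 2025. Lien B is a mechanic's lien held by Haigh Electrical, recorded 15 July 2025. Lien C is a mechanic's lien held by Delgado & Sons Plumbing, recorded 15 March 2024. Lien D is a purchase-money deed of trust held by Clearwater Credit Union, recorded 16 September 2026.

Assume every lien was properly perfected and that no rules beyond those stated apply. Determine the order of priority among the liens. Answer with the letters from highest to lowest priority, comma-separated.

B, A, C, D

Adjusting effective dates: D missed the 15-day window (170 days after the deed), so its recording date stands.
By effective date, earliest first: C (15 March 2024), A (26 January 2025), B (15 July 2025), D (16 September 2026).
C is senior to B before the subordination, so the two trade places.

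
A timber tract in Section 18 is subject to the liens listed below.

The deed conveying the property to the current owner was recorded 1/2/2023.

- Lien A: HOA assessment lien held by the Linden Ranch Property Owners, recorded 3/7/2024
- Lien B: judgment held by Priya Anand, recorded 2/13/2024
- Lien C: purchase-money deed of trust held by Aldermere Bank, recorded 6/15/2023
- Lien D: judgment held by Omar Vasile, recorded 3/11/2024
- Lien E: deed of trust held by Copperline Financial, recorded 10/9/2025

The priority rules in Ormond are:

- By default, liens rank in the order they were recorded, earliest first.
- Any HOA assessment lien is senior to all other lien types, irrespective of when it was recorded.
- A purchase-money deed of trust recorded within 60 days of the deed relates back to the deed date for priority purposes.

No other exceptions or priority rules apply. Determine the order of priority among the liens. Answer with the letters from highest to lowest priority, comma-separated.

A, C, B, D, E

Adjusting effective dates: C missed the 60-day window (164 days after the deed), so its recording date stands.
A, as an HOA assessment lien, has superpriority and ranks first.
Ordering the rest by effective date: C (6/15/2023), B (2/13/2024), D (3/11/2024), E (10/9/2025).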